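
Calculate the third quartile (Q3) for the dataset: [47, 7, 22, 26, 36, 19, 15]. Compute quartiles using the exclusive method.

36

Step 1: Sort the data: [7, 15, 19, 22, 26, 36, 47]
Step 2: n = 7
Step 3: Using the exclusive quartile method:
  Q1 = 15
  Q2 (median) = 22
  Q3 = 36
  IQR = Q3 - Q1 = 36 - 15 = 21
Step 4: Q3 = 36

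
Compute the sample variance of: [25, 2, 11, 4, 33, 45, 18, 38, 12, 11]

216.9889

Step 1: Compute the mean: (25 + 2 + 11 + 4 + 33 + 45 + 18 + 38 + 12 + 11) / 10 = 19.9
Step 2: Compute squared deviations from the mean:
  (25 - 19.9)^2 = 26.01
  (2 - 19.9)^2 = 320.41
  (11 - 19.9)^2 = 79.21
  (4 - 19.9)^2 = 252.81
  (33 - 19.9)^2 = 171.61
  (45 - 19.9)^2 = 630.01
  (18 - 19.9)^2 = 3.61
  (38 - 19.9)^2 = 327.61
  (12 - 19.9)^2 = 62.41
  (11 - 19.9)^2 = 79.21
Step 3: Sum of squared deviations = 1952.9
Step 4: Sample variance = 1952.9 / 9 = 216.9889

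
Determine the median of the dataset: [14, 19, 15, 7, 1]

14

Step 1: Sort the data in ascending order: [1, 7, 14, 15, 19]
Step 2: The number of values is n = 5.
Step 3: Since n is odd, the median is the middle value at position 3: 14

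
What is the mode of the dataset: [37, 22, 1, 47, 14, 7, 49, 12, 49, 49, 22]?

49

Step 1: Count the frequency of each value:
  1: appears 1 time(s)
  7: appears 1 time(s)
  12: appears 1 time(s)
  14: appears 1 time(s)
  22: appears 2 time(s)
  37: appears 1 time(s)
  47: appears 1 time(s)
  49: appears 3 time(s)
Step 2: The value 49 appears most frequently (3 times).
Step 3: Mode = 49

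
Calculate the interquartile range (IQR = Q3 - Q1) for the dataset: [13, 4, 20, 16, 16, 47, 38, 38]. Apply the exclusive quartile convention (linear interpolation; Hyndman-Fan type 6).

24.25

Step 1: Sort the data: [4, 13, 16, 16, 20, 38, 38, 47]
Step 2: n = 8
Step 3: Using the exclusive quartile method:
  Q1 = 13.75
  Q2 (median) = 18
  Q3 = 38
  IQR = Q3 - Q1 = 38 - 13.75 = 24.25
Step 4: IQR = 24.25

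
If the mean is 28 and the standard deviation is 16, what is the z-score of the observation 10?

-1.125

Step 1: Recall the z-score formula: z = (x - mu) / sigma
Step 2: Substitute values: z = (10 - 28) / 16
Step 3: z = -18 / 16 = -1.125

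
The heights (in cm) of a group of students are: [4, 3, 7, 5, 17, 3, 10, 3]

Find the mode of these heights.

3

Step 1: Count the frequency of each value:
  3: appears 3 time(s)
  4: appears 1 time(s)
  5: appears 1 time(s)
  7: appears 1 time(s)
  10: appears 1 time(s)
  17: appears 1 time(s)
Step 2: The value 3 appears most frequently (3 times).
Step 3: Mode = 3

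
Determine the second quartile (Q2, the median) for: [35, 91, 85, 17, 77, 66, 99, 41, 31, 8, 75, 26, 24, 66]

53.5

Step 1: Sort the data: [8, 17, 24, 26, 31, 35, 41, 66, 66, 75, 77, 85, 91, 99]
Step 2: n = 14
Step 3: Q2 is the median. Since n is even, it is the average of the values at positions 7 and 8:
  Q2 = (41 + 66) / 2 = 53.5
Step 4: Q2 = 53.5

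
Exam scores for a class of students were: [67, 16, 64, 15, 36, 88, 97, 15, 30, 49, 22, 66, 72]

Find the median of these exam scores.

49

Step 1: Sort the data in ascending order: [15, 15, 16, 22, 30, 36, 49, 64, 66, 67, 72, 88, 97]
Step 2: The number of values is n = 13.
Step 3: Since n is odd, the median is the middle value at position 7: 49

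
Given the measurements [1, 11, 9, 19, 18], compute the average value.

11.6

Step 1: Sum all values: 1 + 11 + 9 + 19 + 18 = 58
Step 2: Count the number of values: n = 5
Step 3: Mean = sum / n = 58 / 5 = 11.6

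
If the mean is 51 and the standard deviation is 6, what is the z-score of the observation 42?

-1.5

Step 1: Recall the z-score formula: z = (x - mu) / sigma
Step 2: Substitute values: z = (42 - 51) / 6
Step 3: z = -9 / 6 = -1.5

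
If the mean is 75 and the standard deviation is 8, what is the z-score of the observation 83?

1

Step 1: Recall the z-score formula: z = (x - mu) / sigma
Step 2: Substitute values: z = (83 - 75) / 8
Step 3: z = 8 / 8 = 1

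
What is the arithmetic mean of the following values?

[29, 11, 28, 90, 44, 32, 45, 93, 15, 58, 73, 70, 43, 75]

50.4286

Step 1: Sum all values: 29 + 11 + 28 + 90 + 44 + 32 + 45 + 93 + 15 + 58 + 73 + 70 + 43 + 75 = 706
Step 2: Count the number of values: n = 14
Step 3: Mean = sum / n = 706 / 14 = 50.4286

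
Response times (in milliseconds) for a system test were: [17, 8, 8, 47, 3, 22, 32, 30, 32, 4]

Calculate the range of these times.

44

Step 1: Identify the maximum value: max = 47
Step 2: Identify the minimum value: min = 3
Step 3: Range = max - min = 47 - 3 = 44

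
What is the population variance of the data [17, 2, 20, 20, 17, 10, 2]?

54.2449

Step 1: Compute the mean: (17 + 2 + 20 + 20 + 17 + 10 + 2) / 7 = 12.5714
Step 2: Compute squared deviations from the mean:
  (17 - 12.5714)^2 = 19.6122
  (2 - 12.5714)^2 = 111.7551
  (20 - 12.5714)^2 = 55.1837
  (20 - 12.5714)^2 = 55.1837
  (17 - 12.5714)^2 = 19.6122
  (10 - 12.5714)^2 = 6.6122
  (2 - 12.5714)^2 = 111.7551
Step 3: Sum of squared deviations = 379.7143
Step 4: Population variance = 379.7143 / 7 = 54.2449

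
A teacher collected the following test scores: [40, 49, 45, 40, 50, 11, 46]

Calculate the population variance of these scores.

154.6939

Step 1: Compute the mean: (40 + 49 + 45 + 40 + 50 + 11 + 46) / 7 = 40.1429
Step 2: Compute squared deviations from the mean:
  (40 - 40.1429)^2 = 0.0204
  (49 - 40.1429)^2 = 78.449
  (45 - 40.1429)^2 = 23.5918
  (40 - 40.1429)^2 = 0.0204
  (50 - 40.1429)^2 = 97.1633
  (11 - 40.1429)^2 = 849.3061
  (46 - 40.1429)^2 = 34.3061
Step 3: Sum of squared deviations = 1082.8571
Step 4: Population variance = 1082.8571 / 7 = 154.6939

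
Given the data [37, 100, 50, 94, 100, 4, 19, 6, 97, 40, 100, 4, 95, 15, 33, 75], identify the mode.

100

Step 1: Count the frequency of each value:
  4: appears 2 time(s)
  6: appears 1 time(s)
  15: appears 1 time(s)
  19: appears 1 time(s)
  33: appears 1 time(s)
  37: appears 1 time(s)
  40: appears 1 time(s)
  50: appears 1 time(s)
  75: appears 1 time(s)
  94: appears 1 time(s)
  95: appears 1 time(s)
  97: appears 1 time(s)
  100: appears 3 time(s)
Step 2: The value 100 appears most frequently (3 times).
Step 3: Mode = 100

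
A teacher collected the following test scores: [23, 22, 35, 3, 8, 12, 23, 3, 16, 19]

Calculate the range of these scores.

32

Step 1: Identify the maximum value: max = 35
Step 2: Identify the minimum value: min = 3
Step 3: Range = max - min = 35 - 3 = 32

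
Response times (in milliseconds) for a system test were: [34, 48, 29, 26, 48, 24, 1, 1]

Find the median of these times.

27.5

Step 1: Sort the data in ascending order: [1, 1, 24, 26, 29, 34, 48, 48]
Step 2: The number of values is n = 8.
Step 3: Since n is even, the median is the average of positions 4 and 5:
  Median = (26 + 29) / 2 = 27.5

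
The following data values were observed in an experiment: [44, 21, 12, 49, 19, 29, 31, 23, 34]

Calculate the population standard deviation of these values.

11.2689

Step 1: Compute the mean: 29.1111
Step 2: Sum of squared deviations from the mean: 1142.8889
Step 3: Population variance = 1142.8889 / 9 = 126.9877
Step 4: Standard deviation = sqrt(126.9877) = 11.2689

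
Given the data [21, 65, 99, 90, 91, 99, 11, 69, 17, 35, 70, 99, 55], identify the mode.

99

Step 1: Count the frequency of each value:
  11: appears 1 time(s)
  17: appears 1 time(s)
  21: appears 1 time(s)
  35: appears 1 time(s)
  55: appears 1 time(s)
  65: appears 1 time(s)
  69: appears 1 time(s)
  70: appears 1 time(s)
  90: appears 1 time(s)
  91: appears 1 time(s)
  99: appears 3 time(s)
Step 2: The value 99 appears most frequently (3 times).
Step 3: Mode = 99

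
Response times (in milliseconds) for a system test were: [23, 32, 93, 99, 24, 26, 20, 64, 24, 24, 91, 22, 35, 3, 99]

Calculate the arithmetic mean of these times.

45.2667

Step 1: Sum all values: 23 + 32 + 93 + 99 + 24 + 26 + 20 + 64 + 24 + 24 + 91 + 22 + 35 + 3 + 99 = 679
Step 2: Count the number of values: n = 15
Step 3: Mean = sum / n = 679 / 15 = 45.2667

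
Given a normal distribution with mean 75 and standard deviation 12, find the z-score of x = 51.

-2

Step 1: Recall the z-score formula: z = (x - mu) / sigma
Step 2: Substitute values: z = (51 - 75) / 12
Step 3: z = -24 / 12 = -2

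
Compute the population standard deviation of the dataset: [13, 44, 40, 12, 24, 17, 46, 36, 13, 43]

13.6

Step 1: Compute the mean: 28.8
Step 2: Sum of squared deviations from the mean: 1849.6
Step 3: Population variance = 1849.6 / 10 = 184.96
Step 4: Standard deviation = sqrt(184.96) = 13.6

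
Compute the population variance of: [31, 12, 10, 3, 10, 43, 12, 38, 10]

186.3951

Step 1: Compute the mean: (31 + 12 + 10 + 3 + 10 + 43 + 12 + 38 + 10) / 9 = 18.7778
Step 2: Compute squared deviations from the mean:
  (31 - 18.7778)^2 = 149.3827
  (12 - 18.7778)^2 = 45.9383
  (10 - 18.7778)^2 = 77.0494
  (3 - 18.7778)^2 = 248.9383
  (10 - 18.7778)^2 = 77.0494
  (43 - 18.7778)^2 = 586.716
  (12 - 18.7778)^2 = 45.9383
  (38 - 18.7778)^2 = 369.4938
  (10 - 18.7778)^2 = 77.0494
Step 3: Sum of squared deviations = 1677.5556
Step 4: Population variance = 1677.5556 / 9 = 186.3951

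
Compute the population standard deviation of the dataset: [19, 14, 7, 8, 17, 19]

4.899

Step 1: Compute the mean: 14
Step 2: Sum of squared deviations from the mean: 144
Step 3: Population variance = 144 / 6 = 24
Step 4: Standard deviation = sqrt(24) = 4.899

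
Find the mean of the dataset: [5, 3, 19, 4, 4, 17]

8.6667

Step 1: Sum all values: 5 + 3 + 19 + 4 + 4 + 17 = 52
Step 2: Count the number of values: n = 6
Step 3: Mean = sum / n = 52 / 6 = 8.6667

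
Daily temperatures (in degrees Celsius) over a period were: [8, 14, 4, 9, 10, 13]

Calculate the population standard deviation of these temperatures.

3.2998

Step 1: Compute the mean: 9.6667
Step 2: Sum of squared deviations from the mean: 65.3333
Step 3: Population variance = 65.3333 / 6 = 10.8889
Step 4: Standard deviation = sqrt(10.8889) = 3.2998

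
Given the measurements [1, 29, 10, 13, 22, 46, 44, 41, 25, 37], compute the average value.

26.8

Step 1: Sum all values: 1 + 29 + 10 + 13 + 22 + 46 + 44 + 41 + 25 + 37 = 268
Step 2: Count the number of values: n = 10
Step 3: Mean = sum / n = 268 / 10 = 26.8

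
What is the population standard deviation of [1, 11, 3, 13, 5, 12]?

4.6815

Step 1: Compute the mean: 7.5
Step 2: Sum of squared deviations from the mean: 131.5
Step 3: Population variance = 131.5 / 6 = 21.9167
Step 4: Standard deviation = sqrt(21.9167) = 4.6815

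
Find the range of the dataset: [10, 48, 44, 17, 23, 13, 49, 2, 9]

47

Step 1: Identify the maximum value: max = 49
Step 2: Identify the minimum value: min = 2
Step 3: Range = max - min = 49 - 2 = 47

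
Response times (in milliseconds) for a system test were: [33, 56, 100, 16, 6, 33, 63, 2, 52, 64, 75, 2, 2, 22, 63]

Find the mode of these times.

2

Step 1: Count the frequency of each value:
  2: appears 3 time(s)
  6: appears 1 time(s)
  16: appears 1 time(s)
  22: appears 1 time(s)
  33: appears 2 time(s)
  52: appears 1 time(s)
  56: appears 1 time(s)
  63: appears 2 time(s)
  64: appears 1 time(s)
  75: appears 1 time(s)
  100: appears 1 time(s)
Step 2: The value 2 appears most frequently (3 times).
Step 3: Mode = 2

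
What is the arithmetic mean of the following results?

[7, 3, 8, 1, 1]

4

Step 1: Sum all values: 7 + 3 + 8 + 1 + 1 = 20
Step 2: Count the number of values: n = 5
Step 3: Mean = sum / n = 20 / 5 = 4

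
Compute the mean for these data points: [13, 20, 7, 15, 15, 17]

14.5

Step 1: Sum all values: 13 + 20 + 7 + 15 + 15 + 17 = 87
Step 2: Count the number of values: n = 6
Step 3: Mean = sum / n = 87 / 6 = 14.5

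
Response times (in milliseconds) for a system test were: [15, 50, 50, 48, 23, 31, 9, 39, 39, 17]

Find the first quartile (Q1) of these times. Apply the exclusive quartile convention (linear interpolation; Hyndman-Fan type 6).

16.5

Step 1: Sort the data: [9, 15, 17, 23, 31, 39, 39, 48, 50, 50]
Step 2: n = 10
Step 3: Using the exclusive quartile method:
  Q1 = 16.5
  Q2 (median) = 35
  Q3 = 48.5
  IQR = Q3 - Q1 = 48.5 - 16.5 = 32
Step 4: Q1 = 16.5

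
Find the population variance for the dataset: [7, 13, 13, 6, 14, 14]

11.1389

Step 1: Compute the mean: (7 + 13 + 13 + 6 + 14 + 14) / 6 = 11.1667
Step 2: Compute squared deviations from the mean:
  (7 - 11.1667)^2 = 17.3611
  (13 - 11.1667)^2 = 3.3611
  (13 - 11.1667)^2 = 3.3611
  (6 - 11.1667)^2 = 26.6944
  (14 - 11.1667)^2 = 8.0278
  (14 - 11.1667)^2 = 8.0278
Step 3: Sum of squared deviations = 66.8333
Step 4: Population variance = 66.8333 / 6 = 11.1389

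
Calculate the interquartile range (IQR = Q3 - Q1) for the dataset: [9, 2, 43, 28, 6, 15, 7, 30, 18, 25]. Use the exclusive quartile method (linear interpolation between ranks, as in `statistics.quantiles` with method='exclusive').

21.75

Step 1: Sort the data: [2, 6, 7, 9, 15, 18, 25, 28, 30, 43]
Step 2: n = 10
Step 3: Using the exclusive quartile method:
  Q1 = 6.75
  Q2 (median) = 16.5
  Q3 = 28.5
  IQR = Q3 - Q1 = 28.5 - 6.75 = 21.75
Step 4: IQR = 21.75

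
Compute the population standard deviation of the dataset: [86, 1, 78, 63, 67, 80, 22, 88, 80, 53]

27.5383

Step 1: Compute the mean: 61.8
Step 2: Sum of squared deviations from the mean: 7583.6
Step 3: Population variance = 7583.6 / 10 = 758.36
Step 4: Standard deviation = sqrt(758.36) = 27.5383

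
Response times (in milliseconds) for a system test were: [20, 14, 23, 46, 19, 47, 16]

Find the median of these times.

20

Step 1: Sort the data in ascending order: [14, 16, 19, 20, 23, 46, 47]
Step 2: The number of values is n = 7.
Step 3: Since n is odd, the median is the middle value at position 4: 20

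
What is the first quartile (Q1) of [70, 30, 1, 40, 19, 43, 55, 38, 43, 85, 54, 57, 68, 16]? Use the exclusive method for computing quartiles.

27.25

Step 1: Sort the data: [1, 16, 19, 30, 38, 40, 43, 43, 54, 55, 57, 68, 70, 85]
Step 2: n = 14
Step 3: Using the exclusive quartile method:
  Q1 = 27.25
  Q2 (median) = 43
  Q3 = 59.75
  IQR = Q3 - Q1 = 59.75 - 27.25 = 32.5
Step 4: Q1 = 27.25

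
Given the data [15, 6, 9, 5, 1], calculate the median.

6

Step 1: Sort the data in ascending order: [1, 5, 6, 9, 15]
Step 2: The number of values is n = 5.
Step 3: Since n is odd, the median is the middle value at position 3: 6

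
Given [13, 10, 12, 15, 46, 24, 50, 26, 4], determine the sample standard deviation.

16.115

Step 1: Compute the mean: 22.2222
Step 2: Sum of squared deviations from the mean: 2077.5556
Step 3: Sample variance = 2077.5556 / 8 = 259.6944
Step 4: Standard deviation = sqrt(259.6944) = 16.115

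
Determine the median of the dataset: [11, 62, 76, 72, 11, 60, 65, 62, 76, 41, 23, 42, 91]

62

Step 1: Sort the data in ascending order: [11, 11, 23, 41, 42, 60, 62, 62, 65, 72, 76, 76, 91]
Step 2: The number of values is n = 13.
Step 3: Since n is odd, the median is the middle value at position 7: 62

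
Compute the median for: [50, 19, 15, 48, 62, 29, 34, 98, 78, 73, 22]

48

Step 1: Sort the data in ascending order: [15, 19, 22, 29, 34, 48, 50, 62, 73, 78, 98]
Step 2: The number of values is n = 11.
Step 3: Since n is odd, the median is the middle value at position 6: 48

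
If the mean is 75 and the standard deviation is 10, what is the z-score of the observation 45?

-3

Step 1: Recall the z-score formula: z = (x - mu) / sigma
Step 2: Substitute values: z = (45 - 75) / 10
Step 3: z = -30 / 10 = -3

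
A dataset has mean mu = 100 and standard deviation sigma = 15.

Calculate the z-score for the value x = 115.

1

Step 1: Recall the z-score formula: z = (x - mu) / sigma
Step 2: Substitute values: z = (115 - 100) / 15
Step 3: z = 15 / 15 = 1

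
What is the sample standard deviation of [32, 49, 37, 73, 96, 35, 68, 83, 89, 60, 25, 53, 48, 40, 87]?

23.0889

Step 1: Compute the mean: 58.3333
Step 2: Sum of squared deviations from the mean: 7463.3333
Step 3: Sample variance = 7463.3333 / 14 = 533.0952
Step 4: Standard deviation = sqrt(533.0952) = 23.0889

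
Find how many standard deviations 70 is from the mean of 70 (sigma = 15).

0

Step 1: Recall the z-score formula: z = (x - mu) / sigma
Step 2: Substitute values: z = (70 - 70) / 15
Step 3: z = 0 / 15 = 0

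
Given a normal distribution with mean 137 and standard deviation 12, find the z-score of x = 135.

-0.1667

Step 1: Recall the z-score formula: z = (x - mu) / sigma
Step 2: Substitute values: z = (135 - 137) / 12
Step 3: z = -2 / 12 = -0.1667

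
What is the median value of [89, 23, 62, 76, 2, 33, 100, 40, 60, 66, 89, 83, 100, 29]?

64

Step 1: Sort the data in ascending order: [2, 23, 29, 33, 40, 60, 62, 66, 76, 83, 89, 89, 100, 100]
Step 2: The number of values is n = 14.
Step 3: Since n is even, the median is the average of positions 7 and 8:
  Median = (62 + 66) / 2 = 64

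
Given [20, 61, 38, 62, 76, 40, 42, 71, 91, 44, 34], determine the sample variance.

448.6545

Step 1: Compute the mean: (20 + 61 + 38 + 62 + 76 + 40 + 42 + 71 + 91 + 44 + 34) / 11 = 52.6364
Step 2: Compute squared deviations from the mean:
  (20 - 52.6364)^2 = 1065.1322
  (61 - 52.6364)^2 = 69.9504
  (38 - 52.6364)^2 = 214.2231
  (62 - 52.6364)^2 = 87.6777
  (76 - 52.6364)^2 = 545.8595
  (40 - 52.6364)^2 = 159.6777
  (42 - 52.6364)^2 = 113.1322
  (71 - 52.6364)^2 = 337.2231
  (91 - 52.6364)^2 = 1471.7686
  (44 - 52.6364)^2 = 74.5868
  (34 - 52.6364)^2 = 347.314
Step 3: Sum of squared deviations = 4486.5455
Step 4: Sample variance = 4486.5455 / 10 = 448.6545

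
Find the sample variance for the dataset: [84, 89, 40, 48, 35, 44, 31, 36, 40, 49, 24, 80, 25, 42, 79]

486.0667

Step 1: Compute the mean: (84 + 89 + 40 + 48 + 35 + 44 + 31 + 36 + 40 + 49 + 24 + 80 + 25 + 42 + 79) / 15 = 49.7333
Step 2: Compute squared deviations from the mean:
  (84 - 49.7333)^2 = 1174.2044
  (89 - 49.7333)^2 = 1541.8711
  (40 - 49.7333)^2 = 94.7378
  (48 - 49.7333)^2 = 3.0044
  (35 - 49.7333)^2 = 217.0711
  (44 - 49.7333)^2 = 32.8711
  (31 - 49.7333)^2 = 350.9378
  (36 - 49.7333)^2 = 188.6044
  (40 - 49.7333)^2 = 94.7378
  (49 - 49.7333)^2 = 0.5378
  (24 - 49.7333)^2 = 662.2044
  (80 - 49.7333)^2 = 916.0711
  (25 - 49.7333)^2 = 611.7378
  (42 - 49.7333)^2 = 59.8044
  (79 - 49.7333)^2 = 856.5378
Step 3: Sum of squared deviations = 6804.9333
Step 4: Sample variance = 6804.9333 / 14 = 486.0667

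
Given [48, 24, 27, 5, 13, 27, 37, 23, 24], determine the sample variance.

153.75

Step 1: Compute the mean: (48 + 24 + 27 + 5 + 13 + 27 + 37 + 23 + 24) / 9 = 25.3333
Step 2: Compute squared deviations from the mean:
  (48 - 25.3333)^2 = 513.7778
  (24 - 25.3333)^2 = 1.7778
  (27 - 25.3333)^2 = 2.7778
  (5 - 25.3333)^2 = 413.4444
  (13 - 25.3333)^2 = 152.1111
  (27 - 25.3333)^2 = 2.7778
  (37 - 25.3333)^2 = 136.1111
  (23 - 25.3333)^2 = 5.4444
  (24 - 25.3333)^2 = 1.7778
Step 3: Sum of squared deviations = 1230
Step 4: Sample variance = 1230 / 8 = 153.75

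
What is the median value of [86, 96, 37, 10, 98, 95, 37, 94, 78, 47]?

82

Step 1: Sort the data in ascending order: [10, 37, 37, 47, 78, 86, 94, 95, 96, 98]
Step 2: The number of values is n = 10.
Step 3: Since n is even, the median is the average of positions 5 and 6:
  Median = (78 + 86) / 2 = 82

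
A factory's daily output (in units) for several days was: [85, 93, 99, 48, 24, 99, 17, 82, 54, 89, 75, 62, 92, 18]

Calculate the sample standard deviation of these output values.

30.0652

Step 1: Compute the mean: 66.9286
Step 2: Sum of squared deviations from the mean: 11750.9286
Step 3: Sample variance = 11750.9286 / 13 = 903.9176
Step 4: Standard deviation = sqrt(903.9176) = 30.0652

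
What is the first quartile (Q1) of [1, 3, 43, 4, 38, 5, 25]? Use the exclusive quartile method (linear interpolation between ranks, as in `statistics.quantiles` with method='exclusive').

3

Step 1: Sort the data: [1, 3, 4, 5, 25, 38, 43]
Step 2: n = 7
Step 3: Using the exclusive quartile method:
  Q1 = 3
  Q2 (median) = 5
  Q3 = 38
  IQR = Q3 - Q1 = 38 - 3 = 35
Step 4: Q1 = 3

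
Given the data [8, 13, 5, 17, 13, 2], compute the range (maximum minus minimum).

15

Step 1: Identify the maximum value: max = 17
Step 2: Identify the minimum value: min = 2
Step 3: Range = max - min = 17 - 2 = 15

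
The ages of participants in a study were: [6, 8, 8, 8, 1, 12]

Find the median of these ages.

8

Step 1: Sort the data in ascending order: [1, 6, 8, 8, 8, 12]
Step 2: The number of values is n = 6.
Step 3: Since n is even, the median is the average of positions 3 and 4:
  Median = (8 + 8) / 2 = 8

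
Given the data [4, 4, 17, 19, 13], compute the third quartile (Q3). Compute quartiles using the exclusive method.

18

Step 1: Sort the data: [4, 4, 13, 17, 19]
Step 2: n = 5
Step 3: Using the exclusive quartile method:
  Q1 = 4
  Q2 (median) = 13
  Q3 = 18
  IQR = Q3 - Q1 = 18 - 4 = 14
Step 4: Q3 = 18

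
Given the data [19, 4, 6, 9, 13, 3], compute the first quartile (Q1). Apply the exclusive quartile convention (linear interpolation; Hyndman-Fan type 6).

3.75

Step 1: Sort the data: [3, 4, 6, 9, 13, 19]
Step 2: n = 6
Step 3: Using the exclusive quartile method:
  Q1 = 3.75
  Q2 (median) = 7.5
  Q3 = 14.5
  IQR = Q3 - Q1 = 14.5 - 3.75 = 10.75
Step 4: Q1 = 3.75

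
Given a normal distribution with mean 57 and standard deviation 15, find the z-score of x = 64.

0.4667

Step 1: Recall the z-score formula: z = (x - mu) / sigma
Step 2: Substitute values: z = (64 - 57) / 15
Step 3: z = 7 / 15 = 0.4667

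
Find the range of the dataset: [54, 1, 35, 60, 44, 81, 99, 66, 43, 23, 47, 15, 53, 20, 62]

98

Step 1: Identify the maximum value: max = 99
Step 2: Identify the minimum value: min = 1
Step 3: Range = max - min = 99 - 1 = 98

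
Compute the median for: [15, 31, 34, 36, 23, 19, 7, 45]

27

Step 1: Sort the data in ascending order: [7, 15, 19, 23, 31, 34, 36, 45]
Step 2: The number of values is n = 8.
Step 3: Since n is even, the median is the average of positions 4 and 5:
  Median = (23 + 31) / 2 = 27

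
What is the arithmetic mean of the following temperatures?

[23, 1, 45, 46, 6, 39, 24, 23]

25.875

Step 1: Sum all values: 23 + 1 + 45 + 46 + 6 + 39 + 24 + 23 = 207
Step 2: Count the number of values: n = 8
Step 3: Mean = sum / n = 207 / 8 = 25.875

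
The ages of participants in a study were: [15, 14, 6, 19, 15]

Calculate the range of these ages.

13

Step 1: Identify the maximum value: max = 19
Step 2: Identify the minimum value: min = 6
Step 3: Range = max - min = 19 - 6 = 13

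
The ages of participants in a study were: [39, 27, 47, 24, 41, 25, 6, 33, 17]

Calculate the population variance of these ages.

144.6173

Step 1: Compute the mean: (39 + 27 + 47 + 24 + 41 + 25 + 6 + 33 + 17) / 9 = 28.7778
Step 2: Compute squared deviations from the mean:
  (39 - 28.7778)^2 = 104.4938
  (27 - 28.7778)^2 = 3.1605
  (47 - 28.7778)^2 = 332.0494
  (24 - 28.7778)^2 = 22.8272
  (41 - 28.7778)^2 = 149.3827
  (25 - 28.7778)^2 = 14.2716
  (6 - 28.7778)^2 = 518.8272
  (33 - 28.7778)^2 = 17.8272
  (17 - 28.7778)^2 = 138.716
Step 3: Sum of squared deviations = 1301.5556
Step 4: Population variance = 1301.5556 / 9 = 144.6173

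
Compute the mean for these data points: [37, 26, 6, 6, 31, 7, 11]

17.7143

Step 1: Sum all values: 37 + 26 + 6 + 6 + 31 + 7 + 11 = 124
Step 2: Count the number of values: n = 7
Step 3: Mean = sum / n = 124 / 7 = 17.7143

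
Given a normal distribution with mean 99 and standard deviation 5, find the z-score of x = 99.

0

Step 1: Recall the z-score formula: z = (x - mu) / sigma
Step 2: Substitute values: z = (99 - 99) / 5
Step 3: z = 0 / 5 = 0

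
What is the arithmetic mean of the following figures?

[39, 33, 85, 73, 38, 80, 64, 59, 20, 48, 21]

50.9091

Step 1: Sum all values: 39 + 33 + 85 + 73 + 38 + 80 + 64 + 59 + 20 + 48 + 21 = 560
Step 2: Count the number of values: n = 11
Step 3: Mean = sum / n = 560 / 11 = 50.9091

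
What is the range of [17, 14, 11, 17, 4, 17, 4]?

13

Step 1: Identify the maximum value: max = 17
Step 2: Identify the minimum value: min = 4
Step 3: Range = max - min = 17 - 4 = 13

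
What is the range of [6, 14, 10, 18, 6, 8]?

12

Step 1: Identify the maximum value: max = 18
Step 2: Identify the minimum value: min = 6
Step 3: Range = max - min = 18 - 6 = 12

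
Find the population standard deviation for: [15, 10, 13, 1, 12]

4.8744

Step 1: Compute the mean: 10.2
Step 2: Sum of squared deviations from the mean: 118.8
Step 3: Population variance = 118.8 / 5 = 23.76
Step 4: Standard deviation = sqrt(23.76) = 4.8744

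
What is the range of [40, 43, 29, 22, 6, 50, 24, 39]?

44

Step 1: Identify the maximum value: max = 50
Step 2: Identify the minimum value: min = 6
Step 3: Range = max - min = 50 - 6 = 44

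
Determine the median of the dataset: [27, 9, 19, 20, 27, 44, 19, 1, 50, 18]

19.5

Step 1: Sort the data in ascending order: [1, 9, 18, 19, 19, 20, 27, 27, 44, 50]
Step 2: The number of values is n = 10.
Step 3: Since n is even, the median is the average of positions 5 and 6:
  Median = (19 + 20) / 2 = 19.5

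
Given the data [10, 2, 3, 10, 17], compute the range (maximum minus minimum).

15

Step 1: Identify the maximum value: max = 17
Step 2: Identify the minimum value: min = 2
Step 3: Range = max - min = 17 - 2 = 15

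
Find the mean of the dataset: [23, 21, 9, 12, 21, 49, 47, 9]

23.875

Step 1: Sum all values: 23 + 21 + 9 + 12 + 21 + 49 + 47 + 9 = 191
Step 2: Count the number of values: n = 8
Step 3: Mean = sum / n = 191 / 8 = 23.875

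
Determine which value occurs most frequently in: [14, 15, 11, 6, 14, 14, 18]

14

Step 1: Count the frequency of each value:
  6: appears 1 time(s)
  11: appears 1 time(s)
  14: appears 3 time(s)
  15: appears 1 time(s)
  18: appears 1 time(s)
Step 2: The value 14 appears most frequently (3 times).
Step 3: Mode = 14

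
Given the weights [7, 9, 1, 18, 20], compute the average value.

11

Step 1: Sum all values: 7 + 9 + 1 + 18 + 20 = 55
Step 2: Count the number of values: n = 5
Step 3: Mean = sum / n = 55 / 5 = 11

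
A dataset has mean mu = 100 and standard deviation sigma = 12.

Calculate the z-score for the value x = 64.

-3

Step 1: Recall the z-score formula: z = (x - mu) / sigma
Step 2: Substitute values: z = (64 - 100) / 12
Step 3: z = -36 / 12 = -3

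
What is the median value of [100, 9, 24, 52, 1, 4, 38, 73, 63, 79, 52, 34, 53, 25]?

45

Step 1: Sort the data in ascending order: [1, 4, 9, 24, 25, 34, 38, 52, 52, 53, 63, 73, 79, 100]
Step 2: The number of values is n = 14.
Step 3: Since n is even, the median is the average of positions 7 and 8:
  Median = (38 + 52) / 2 = 45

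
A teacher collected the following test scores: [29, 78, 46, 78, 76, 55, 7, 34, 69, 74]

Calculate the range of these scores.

71

Step 1: Identify the maximum value: max = 78
Step 2: Identify the minimum value: min = 7
Step 3: Range = max - min = 78 - 7 = 71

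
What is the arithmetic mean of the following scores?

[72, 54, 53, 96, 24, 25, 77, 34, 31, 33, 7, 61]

47.25

Step 1: Sum all values: 72 + 54 + 53 + 96 + 24 + 25 + 77 + 34 + 31 + 33 + 7 + 61 = 567
Step 2: Count the number of values: n = 12
Step 3: Mean = sum / n = 567 / 12 = 47.25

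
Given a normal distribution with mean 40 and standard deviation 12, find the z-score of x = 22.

-1.5

Step 1: Recall the z-score formula: z = (x - mu) / sigma
Step 2: Substitute values: z = (22 - 40) / 12
Step 3: z = -18 / 12 = -1.5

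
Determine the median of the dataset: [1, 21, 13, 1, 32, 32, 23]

21

Step 1: Sort the data in ascending order: [1, 1, 13, 21, 23, 32, 32]
Step 2: The number of values is n = 7.
Step 3: Since n is odd, the median is the middle value at position 4: 21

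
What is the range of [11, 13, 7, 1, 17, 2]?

16

Step 1: Identify the maximum value: max = 17
Step 2: Identify the minimum value: min = 1
Step 3: Range = max - min = 17 - 1 = 16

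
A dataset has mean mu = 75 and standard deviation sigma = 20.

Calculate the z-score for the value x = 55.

-1

Step 1: Recall the z-score formula: z = (x - mu) / sigma
Step 2: Substitute values: z = (55 - 75) / 20
Step 3: z = -20 / 20 = -1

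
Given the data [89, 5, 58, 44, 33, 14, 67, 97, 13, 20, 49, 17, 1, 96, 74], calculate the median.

44

Step 1: Sort the data in ascending order: [1, 5, 13, 14, 17, 20, 33, 44, 49, 58, 67, 74, 89, 96, 97]
Step 2: The number of values is n = 15.
Step 3: Since n is odd, the median is the middle value at position 8: 44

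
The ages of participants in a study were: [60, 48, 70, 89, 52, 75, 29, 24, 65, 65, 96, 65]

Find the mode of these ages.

65

Step 1: Count the frequency of each value:
  24: appears 1 time(s)
  29: appears 1 time(s)
  48: appears 1 time(s)
  52: appears 1 time(s)
  60: appears 1 time(s)
  65: appears 3 time(s)
  70: appears 1 time(s)
  75: appears 1 time(s)
  89: appears 1 time(s)
  96: appears 1 time(s)
Step 2: The value 65 appears most frequently (3 times).
Step 3: Mode = 65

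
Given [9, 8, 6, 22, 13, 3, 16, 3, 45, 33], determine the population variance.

172.56

Step 1: Compute the mean: (9 + 8 + 6 + 22 + 13 + 3 + 16 + 3 + 45 + 33) / 10 = 15.8
Step 2: Compute squared deviations from the mean:
  (9 - 15.8)^2 = 46.24
  (8 - 15.8)^2 = 60.84
  (6 - 15.8)^2 = 96.04
  (22 - 15.8)^2 = 38.44
  (13 - 15.8)^2 = 7.84
  (3 - 15.8)^2 = 163.84
  (16 - 15.8)^2 = 0.04
  (3 - 15.8)^2 = 163.84
  (45 - 15.8)^2 = 852.64
  (33 - 15.8)^2 = 295.84
Step 3: Sum of squared deviations = 1725.6
Step 4: Population variance = 1725.6 / 10 = 172.56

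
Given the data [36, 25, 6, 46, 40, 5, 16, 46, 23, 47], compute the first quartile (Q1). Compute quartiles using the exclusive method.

13.5

Step 1: Sort the data: [5, 6, 16, 23, 25, 36, 40, 46, 46, 47]
Step 2: n = 10
Step 3: Using the exclusive quartile method:
  Q1 = 13.5
  Q2 (median) = 30.5
  Q3 = 46
  IQR = Q3 - Q1 = 46 - 13.5 = 32.5
Step 4: Q1 = 13.5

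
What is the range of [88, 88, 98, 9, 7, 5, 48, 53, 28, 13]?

93

Step 1: Identify the maximum value: max = 98
Step 2: Identify the minimum value: min = 5
Step 3: Range = max - min = 98 - 5 = 93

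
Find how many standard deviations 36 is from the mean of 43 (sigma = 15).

-0.4667

Step 1: Recall the z-score formula: z = (x - mu) / sigma
Step 2: Substitute values: z = (36 - 43) / 15
Step 3: z = -7 / 15 = -0.4667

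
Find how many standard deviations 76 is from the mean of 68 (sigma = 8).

1

Step 1: Recall the z-score formula: z = (x - mu) / sigma
Step 2: Substitute values: z = (76 - 68) / 8
Step 3: z = 8 / 8 = 1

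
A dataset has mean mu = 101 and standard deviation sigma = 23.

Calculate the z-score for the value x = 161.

2.6087

Step 1: Recall the z-score formula: z = (x - mu) / sigma
Step 2: Substitute values: z = (161 - 101) / 23
Step 3: z = 60 / 23 = 2.6087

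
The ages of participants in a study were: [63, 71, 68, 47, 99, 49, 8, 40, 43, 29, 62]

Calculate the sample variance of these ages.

576.6545

Step 1: Compute the mean: (63 + 71 + 68 + 47 + 99 + 49 + 8 + 40 + 43 + 29 + 62) / 11 = 52.6364
Step 2: Compute squared deviations from the mean:
  (63 - 52.6364)^2 = 107.405
  (71 - 52.6364)^2 = 337.2231
  (68 - 52.6364)^2 = 236.0413
  (47 - 52.6364)^2 = 31.7686
  (99 - 52.6364)^2 = 2149.5868
  (49 - 52.6364)^2 = 13.2231
  (8 - 52.6364)^2 = 1992.405
  (40 - 52.6364)^2 = 159.6777
  (43 - 52.6364)^2 = 92.8595
  (29 - 52.6364)^2 = 558.6777
  (62 - 52.6364)^2 = 87.6777
Step 3: Sum of squared deviations = 5766.5455
Step 4: Sample variance = 5766.5455 / 10 = 576.6545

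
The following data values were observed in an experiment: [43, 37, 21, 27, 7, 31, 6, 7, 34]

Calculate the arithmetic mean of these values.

23.6667

Step 1: Sum all values: 43 + 37 + 21 + 27 + 7 + 31 + 6 + 7 + 34 = 213
Step 2: Count the number of values: n = 9
Step 3: Mean = sum / n = 213 / 9 = 23.6667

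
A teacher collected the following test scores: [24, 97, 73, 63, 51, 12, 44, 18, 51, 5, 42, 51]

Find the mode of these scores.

51

Step 1: Count the frequency of each value:
  5: appears 1 time(s)
  12: appears 1 time(s)
  18: appears 1 time(s)
  24: appears 1 time(s)
  42: appears 1 time(s)
  44: appears 1 time(s)
  51: appears 3 time(s)
  63: appears 1 time(s)
  73: appears 1 time(s)
  97: appears 1 time(s)
Step 2: The value 51 appears most frequently (3 times).
Step 3: Mode = 51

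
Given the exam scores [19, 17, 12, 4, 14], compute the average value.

13.2

Step 1: Sum all values: 19 + 17 + 12 + 4 + 14 = 66
Step 2: Count the number of values: n = 5
Step 3: Mean = sum / n = 66 / 5 = 13.2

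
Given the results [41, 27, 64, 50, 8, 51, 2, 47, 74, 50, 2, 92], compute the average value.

42.3333

Step 1: Sum all values: 41 + 27 + 64 + 50 + 8 + 51 + 2 + 47 + 74 + 50 + 2 + 92 = 508
Step 2: Count the number of values: n = 12
Step 3: Mean = sum / n = 508 / 12 = 42.3333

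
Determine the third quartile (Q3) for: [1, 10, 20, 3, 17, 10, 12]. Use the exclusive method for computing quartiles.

17

Step 1: Sort the data: [1, 3, 10, 10, 12, 17, 20]
Step 2: n = 7
Step 3: Using the exclusive quartile method:
  Q1 = 3
  Q2 (median) = 10
  Q3 = 17
  IQR = Q3 - Q1 = 17 - 3 = 14
Step 4: Q3 = 17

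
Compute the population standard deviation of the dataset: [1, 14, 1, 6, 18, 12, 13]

6.1809

Step 1: Compute the mean: 9.2857
Step 2: Sum of squared deviations from the mean: 267.4286
Step 3: Population variance = 267.4286 / 7 = 38.2041
Step 4: Standard deviation = sqrt(38.2041) = 6.1809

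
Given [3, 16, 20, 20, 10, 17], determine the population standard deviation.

6.0736

Step 1: Compute the mean: 14.3333
Step 2: Sum of squared deviations from the mean: 221.3333
Step 3: Population variance = 221.3333 / 6 = 36.8889
Step 4: Standard deviation = sqrt(36.8889) = 6.0736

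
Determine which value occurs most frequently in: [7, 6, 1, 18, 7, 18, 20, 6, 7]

7

Step 1: Count the frequency of each value:
  1: appears 1 time(s)
  6: appears 2 time(s)
  7: appears 3 time(s)
  18: appears 2 time(s)
  20: appears 1 time(s)
Step 2: The value 7 appears most frequently (3 times).
Step 3: Mode = 7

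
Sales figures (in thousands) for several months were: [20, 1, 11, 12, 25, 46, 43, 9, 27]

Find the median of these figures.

20

Step 1: Sort the data in ascending order: [1, 9, 11, 12, 20, 25, 27, 43, 46]
Step 2: The number of values is n = 9.
Step 3: Since n is odd, the median is the middle value at position 5: 20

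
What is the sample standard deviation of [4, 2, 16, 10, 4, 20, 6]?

6.8173

Step 1: Compute the mean: 8.8571
Step 2: Sum of squared deviations from the mean: 278.8571
Step 3: Sample variance = 278.8571 / 6 = 46.4762
Step 4: Standard deviation = sqrt(46.4762) = 6.8173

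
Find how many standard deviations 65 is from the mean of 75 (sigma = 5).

-2

Step 1: Recall the z-score formula: z = (x - mu) / sigma
Step 2: Substitute values: z = (65 - 75) / 5
Step 3: z = -10 / 5 = -2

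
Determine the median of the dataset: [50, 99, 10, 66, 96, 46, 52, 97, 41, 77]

59

Step 1: Sort the data in ascending order: [10, 41, 46, 50, 52, 66, 77, 96, 97, 99]
Step 2: The number of values is n = 10.
Step 3: Since n is even, the median is the average of positions 5 and 6:
  Median = (52 + 66) / 2 = 59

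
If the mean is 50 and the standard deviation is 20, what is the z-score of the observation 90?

2

Step 1: Recall the z-score formula: z = (x - mu) / sigma
Step 2: Substitute values: z = (90 - 50) / 20
Step 3: z = 40 / 20 = 2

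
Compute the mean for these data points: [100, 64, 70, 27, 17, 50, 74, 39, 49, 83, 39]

55.6364

Step 1: Sum all values: 100 + 64 + 70 + 27 + 17 + 50 + 74 + 39 + 49 + 83 + 39 = 612
Step 2: Count the number of values: n = 11
Step 3: Mean = sum / n = 612 / 11 = 55.6364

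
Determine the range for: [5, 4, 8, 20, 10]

16

Step 1: Identify the maximum value: max = 20
Step 2: Identify the minimum value: min = 4
Step 3: Range = max - min = 20 - 4 = 16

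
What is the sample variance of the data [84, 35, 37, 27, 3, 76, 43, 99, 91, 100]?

1188.0556

Step 1: Compute the mean: (84 + 35 + 37 + 27 + 3 + 76 + 43 + 99 + 91 + 100) / 10 = 59.5
Step 2: Compute squared deviations from the mean:
  (84 - 59.5)^2 = 600.25
  (35 - 59.5)^2 = 600.25
  (37 - 59.5)^2 = 506.25
  (27 - 59.5)^2 = 1056.25
  (3 - 59.5)^2 = 3192.25
  (76 - 59.5)^2 = 272.25
  (43 - 59.5)^2 = 272.25
  (99 - 59.5)^2 = 1560.25
  (91 - 59.5)^2 = 992.25
  (100 - 59.5)^2 = 1640.25
Step 3: Sum of squared deviations = 10692.5
Step 4: Sample variance = 10692.5 / 9 = 1188.0556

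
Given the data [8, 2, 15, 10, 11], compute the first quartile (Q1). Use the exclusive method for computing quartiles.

5

Step 1: Sort the data: [2, 8, 10, 11, 15]
Step 2: n = 5
Step 3: Using the exclusive quartile method:
  Q1 = 5
  Q2 (median) = 10
  Q3 = 13
  IQR = Q3 - Q1 = 13 - 5 = 8
Step 4: Q1 = 5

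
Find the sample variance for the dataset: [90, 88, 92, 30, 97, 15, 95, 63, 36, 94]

996.4444

Step 1: Compute the mean: (90 + 88 + 92 + 30 + 97 + 15 + 95 + 63 + 36 + 94) / 10 = 70
Step 2: Compute squared deviations from the mean:
  (90 - 70)^2 = 400
  (88 - 70)^2 = 324
  (92 - 70)^2 = 484
  (30 - 70)^2 = 1600
  (97 - 70)^2 = 729
  (15 - 70)^2 = 3025
  (95 - 70)^2 = 625
  (63 - 70)^2 = 49
  (36 - 70)^2 = 1156
  (94 - 70)^2 = 576
Step 3: Sum of squared deviations = 8968
Step 4: Sample variance = 8968 / 9 = 996.4444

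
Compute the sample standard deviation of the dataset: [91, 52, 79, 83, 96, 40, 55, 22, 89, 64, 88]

24.1454

Step 1: Compute the mean: 69
Step 2: Sum of squared deviations from the mean: 5830
Step 3: Sample variance = 5830 / 10 = 583
Step 4: Standard deviation = sqrt(583) = 24.1454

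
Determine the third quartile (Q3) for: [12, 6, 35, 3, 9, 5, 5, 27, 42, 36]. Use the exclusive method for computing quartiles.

35.25

Step 1: Sort the data: [3, 5, 5, 6, 9, 12, 27, 35, 36, 42]
Step 2: n = 10
Step 3: Using the exclusive quartile method:
  Q1 = 5
  Q2 (median) = 10.5
  Q3 = 35.25
  IQR = Q3 - Q1 = 35.25 - 5 = 30.25
Step 4: Q3 = 35.25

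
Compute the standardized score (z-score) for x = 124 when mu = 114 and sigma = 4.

2.5

Step 1: Recall the z-score formula: z = (x - mu) / sigma
Step 2: Substitute values: z = (124 - 114) / 4
Step 3: z = 10 / 4 = 2.5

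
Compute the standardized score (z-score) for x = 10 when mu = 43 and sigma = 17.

-1.9412

Step 1: Recall the z-score formula: z = (x - mu) / sigma
Step 2: Substitute values: z = (10 - 43) / 17
Step 3: z = -33 / 17 = -1.9412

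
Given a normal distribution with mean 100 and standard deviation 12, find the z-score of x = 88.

-1

Step 1: Recall the z-score formula: z = (x - mu) / sigma
Step 2: Substitute values: z = (88 - 100) / 12
Step 3: z = -12 / 12 = -1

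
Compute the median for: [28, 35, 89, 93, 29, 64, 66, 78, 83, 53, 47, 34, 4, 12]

50

Step 1: Sort the data in ascending order: [4, 12, 28, 29, 34, 35, 47, 53, 64, 66, 78, 83, 89, 93]
Step 2: The number of values is n = 14.
Step 3: Since n is even, the median is the average of positions 7 and 8:
  Median = (47 + 53) / 2 = 50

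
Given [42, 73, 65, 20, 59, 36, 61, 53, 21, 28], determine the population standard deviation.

18.0931

Step 1: Compute the mean: 45.8
Step 2: Sum of squared deviations from the mean: 3273.6
Step 3: Population variance = 3273.6 / 10 = 327.36
Step 4: Standard deviation = sqrt(327.36) = 18.0931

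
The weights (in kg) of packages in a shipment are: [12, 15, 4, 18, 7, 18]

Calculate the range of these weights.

14

Step 1: Identify the maximum value: max = 18
Step 2: Identify the minimum value: min = 4
Step 3: Range = max - min = 18 - 4 = 14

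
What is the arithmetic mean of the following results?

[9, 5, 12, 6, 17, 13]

10.3333

Step 1: Sum all values: 9 + 5 + 12 + 6 + 17 + 13 = 62
Step 2: Count the number of values: n = 6
Step 3: Mean = sum / n = 62 / 6 = 10.3333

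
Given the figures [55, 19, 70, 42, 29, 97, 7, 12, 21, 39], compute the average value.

39.1

Step 1: Sum all values: 55 + 19 + 70 + 42 + 29 + 97 + 7 + 12 + 21 + 39 = 391
Step 2: Count the number of values: n = 10
Step 3: Mean = sum / n = 391 / 10 = 39.1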